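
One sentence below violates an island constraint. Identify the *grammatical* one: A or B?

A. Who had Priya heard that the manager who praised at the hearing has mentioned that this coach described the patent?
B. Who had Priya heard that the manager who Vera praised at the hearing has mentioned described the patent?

In A, the wh-phrase is extracted from inside a complex-NP island (relative clause) (introduced by "who"), which blocks movement.
In B, the extraction path crosses only that-complement boundaries, which are transparent.
So B is grammatical.

B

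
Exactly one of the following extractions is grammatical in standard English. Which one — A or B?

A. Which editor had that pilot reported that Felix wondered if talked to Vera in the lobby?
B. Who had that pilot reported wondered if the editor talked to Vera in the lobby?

In A, the wh-phrase is extracted from inside a wh-island (introduced by "if"), which blocks movement.
In B, the extraction path crosses only that-complement boundaries, which are transparent.
So B is grammatical.

B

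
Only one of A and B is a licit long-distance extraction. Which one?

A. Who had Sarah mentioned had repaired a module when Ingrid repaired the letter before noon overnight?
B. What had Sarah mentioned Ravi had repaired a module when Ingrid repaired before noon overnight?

A

In B, the wh-phrase is extracted from inside an adjunct island (introduced by "when"), which blocks movement.
In A, the extraction path crosses only that-complement boundaries, which are transparent.
So A is grammatical.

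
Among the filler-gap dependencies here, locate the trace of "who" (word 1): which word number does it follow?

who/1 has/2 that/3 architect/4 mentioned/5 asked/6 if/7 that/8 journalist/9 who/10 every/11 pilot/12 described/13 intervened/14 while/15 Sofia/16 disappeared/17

The displaced element is "who" (word 1).
It is linked across 1 clause boundary (Ø).
It functions as the subject of "asked", so the gap sits immediately after word 5 ("mentioned").
Base order: That architect has mentioned that who asked if that journalist who every pilot described intervened while Sofia disappeared.

5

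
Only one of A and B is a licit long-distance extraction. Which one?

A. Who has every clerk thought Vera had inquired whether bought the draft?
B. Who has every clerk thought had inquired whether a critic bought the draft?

In A, the wh-phrase is extracted from inside a wh-island (introduced by "whether"), which blocks movement.
In B, the extraction path crosses only that-complement boundaries, which are transparent.
So B is grammatical.

B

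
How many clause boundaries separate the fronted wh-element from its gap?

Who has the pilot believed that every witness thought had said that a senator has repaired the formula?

"who" is extracted from the subject of "said".
Boundaries crossed, outermost first: [that], [Ø] — 2 in total.

2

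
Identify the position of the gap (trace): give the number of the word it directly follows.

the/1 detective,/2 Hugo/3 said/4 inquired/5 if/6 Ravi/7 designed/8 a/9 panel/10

4

The displaced element is "the detective" (word 2).
It is linked across 1 clause boundary (Ø).
It functions as the subject of "inquired", so the gap sits immediately after word 4 ("said").
Base order: Hugo said that the detective inquired if Ravi designed a panel.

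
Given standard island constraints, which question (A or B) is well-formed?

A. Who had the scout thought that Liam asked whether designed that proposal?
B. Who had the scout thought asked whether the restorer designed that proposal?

B

In A, the wh-phrase is extracted from inside a wh-island (introduced by "whether"), which blocks movement.
In B, the extraction path crosses only that-complement boundaries, which are transparent.
So B is grammatical.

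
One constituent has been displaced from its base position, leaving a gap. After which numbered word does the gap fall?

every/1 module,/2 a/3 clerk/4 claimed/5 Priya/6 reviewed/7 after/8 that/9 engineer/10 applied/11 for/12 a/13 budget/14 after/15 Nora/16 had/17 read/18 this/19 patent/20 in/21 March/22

The displaced element is "every module" (word 2).
It is linked across 1 clause boundary (Ø).
It functions as the direct object of "reviewed", so the gap sits immediately after word 7 ("reviewed").
Base order: A clerk claimed Priya reviewed every module after that engineer applied for a budget after Nora had read this patent in March.

7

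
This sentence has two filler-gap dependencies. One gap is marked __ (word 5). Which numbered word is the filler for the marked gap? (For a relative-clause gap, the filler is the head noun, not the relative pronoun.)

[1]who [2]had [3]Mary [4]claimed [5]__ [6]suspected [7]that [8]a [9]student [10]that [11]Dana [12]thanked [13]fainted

The marked gap is the subject of "suspected".
Its filler is the fronted wh-phrase "who", at word 1.
(The other dependency links word 9 to a gap after word 12.)

1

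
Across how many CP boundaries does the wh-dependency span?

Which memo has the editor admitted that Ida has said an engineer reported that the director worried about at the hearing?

3

"which memo" is extracted from the PP object of "worried".
Boundaries crossed, outermost first: [that], [Ø], [that] — 3 in total.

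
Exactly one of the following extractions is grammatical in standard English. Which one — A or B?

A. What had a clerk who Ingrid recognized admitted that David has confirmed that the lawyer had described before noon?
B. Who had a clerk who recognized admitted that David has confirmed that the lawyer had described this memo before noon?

A

In B, the wh-phrase is extracted from inside a complex-NP island (relative clause) (introduced by "who"), which blocks movement.
In A, the extraction path crosses only that-complement boundaries, which are transparent.
So A is grammatical.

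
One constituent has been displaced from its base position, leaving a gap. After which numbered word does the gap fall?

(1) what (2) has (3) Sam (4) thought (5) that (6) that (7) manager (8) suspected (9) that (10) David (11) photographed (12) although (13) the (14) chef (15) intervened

11

The displaced element is "what" (word 1).
It is linked across 2 clause boundaries (that → that).
It functions as the direct object of "photographed", so the gap sits immediately after word 11 ("photographed").
Base order: Sam has thought that that manager suspected that David photographed what although the chef intervened.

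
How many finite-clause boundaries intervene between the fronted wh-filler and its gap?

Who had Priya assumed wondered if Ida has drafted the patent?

1

"who" is extracted from the subject of "wondered".
Boundaries crossed, outermost first: [Ø] — 1 in total.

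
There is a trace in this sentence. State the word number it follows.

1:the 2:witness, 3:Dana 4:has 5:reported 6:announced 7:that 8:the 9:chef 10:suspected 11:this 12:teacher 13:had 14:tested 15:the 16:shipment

5

The displaced element is "the witness" (word 2).
It is linked across 1 clause boundary (Ø).
It functions as the subject of "announced", so the gap sits immediately after word 5 ("reported").
Base order: Dana has reported that the witness announced that the chef suspected this teacher had tested the shipment.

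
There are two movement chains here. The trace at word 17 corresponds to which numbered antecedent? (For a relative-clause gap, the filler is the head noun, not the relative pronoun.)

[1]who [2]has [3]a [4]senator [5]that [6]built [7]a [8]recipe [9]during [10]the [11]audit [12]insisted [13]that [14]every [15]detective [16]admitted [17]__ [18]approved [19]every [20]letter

The marked gap is the subject of "approved".
Its filler is the fronted wh-phrase "who", at word 1.
(The other dependency links word 4 to a gap after word 5.)

1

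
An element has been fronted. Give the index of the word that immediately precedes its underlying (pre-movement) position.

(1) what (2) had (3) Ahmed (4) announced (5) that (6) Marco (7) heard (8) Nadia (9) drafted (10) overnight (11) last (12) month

The displaced element is "what" (word 1).
It is linked across 2 clause boundaries (that → Ø).
It functions as the direct object of "drafted", so the gap sits immediately after word 9 ("drafted").
Base order: Ahmed had announced that Marco heard Nadia drafted what overnight last month.

9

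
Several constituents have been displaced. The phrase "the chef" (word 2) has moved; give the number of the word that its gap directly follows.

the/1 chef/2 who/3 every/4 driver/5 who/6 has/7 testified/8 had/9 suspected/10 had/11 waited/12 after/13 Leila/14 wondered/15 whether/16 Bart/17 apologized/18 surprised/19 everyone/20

The displaced element is "the chef" (word 2).
It is linked across 1 clause boundary (Ø).
It functions as the subject of "waited", so the gap sits immediately after word 10 ("suspected").
Base order: Every driver who has testified had suspected that the chef had waited after Leila wondered whether Bart apologized.

10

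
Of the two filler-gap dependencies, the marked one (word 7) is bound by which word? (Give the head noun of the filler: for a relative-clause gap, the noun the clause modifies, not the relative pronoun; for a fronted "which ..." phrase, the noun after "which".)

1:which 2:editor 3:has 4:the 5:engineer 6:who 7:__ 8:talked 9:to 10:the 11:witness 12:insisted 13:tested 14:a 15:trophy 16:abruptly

The marked gap is inside the relative clause, the subject of "talked".
Its filler is the head noun "engineer" (via "who"), at word 5.
(The other dependency links word 2 to a gap after word 12.)

5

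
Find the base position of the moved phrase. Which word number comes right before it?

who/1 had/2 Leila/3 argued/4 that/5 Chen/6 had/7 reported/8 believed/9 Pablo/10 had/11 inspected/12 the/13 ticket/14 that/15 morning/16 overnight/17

8

The displaced element is "who" (word 1).
It is linked across 2 clause boundaries (that → Ø).
It functions as the subject of "believed", so the gap sits immediately after word 8 ("reported").
Base order: Leila had argued that Chen had reported that who believed Pablo had inspected the ticket that morning overnight.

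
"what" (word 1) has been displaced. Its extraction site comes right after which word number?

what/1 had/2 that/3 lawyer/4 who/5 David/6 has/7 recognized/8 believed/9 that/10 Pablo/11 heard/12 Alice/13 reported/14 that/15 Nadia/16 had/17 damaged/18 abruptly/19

The displaced element is "what" (word 1).
It is linked across 3 clause boundaries (that → Ø → that).
It functions as the direct object of "damaged", so the gap sits immediately after word 18 ("damaged").
Base order: That lawyer who David has recognized had believed that Pablo heard Alice reported that Nadia had damaged what abruptly.

18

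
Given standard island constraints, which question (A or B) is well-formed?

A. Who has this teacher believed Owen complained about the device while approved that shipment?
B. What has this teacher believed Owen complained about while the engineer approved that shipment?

B

In A, the wh-phrase is extracted from inside an adjunct island (introduced by "while"), which blocks movement.
In B, the extraction path crosses only that-complement boundaries, which are transparent.
So B is grammatical.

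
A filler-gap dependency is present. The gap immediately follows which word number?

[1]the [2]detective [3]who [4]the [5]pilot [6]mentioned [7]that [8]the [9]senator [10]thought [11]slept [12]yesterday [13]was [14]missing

10

The displaced element is "the detective" (word 2).
It is linked across 2 clause boundaries (that → Ø).
It functions as the subject of "slept", so the gap sits immediately after word 10 ("thought").
Base order: The pilot mentioned that the senator thought that the detective slept yesterday.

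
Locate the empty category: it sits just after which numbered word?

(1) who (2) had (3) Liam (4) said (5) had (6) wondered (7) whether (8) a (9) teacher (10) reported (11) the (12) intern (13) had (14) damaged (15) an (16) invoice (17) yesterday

The displaced element is "who" (word 1).
It is linked across 1 clause boundary (Ø).
It functions as the subject of "wondered", so the gap sits immediately after word 4 ("said").
Base order: Liam had said who had wondered whether a teacher reported the intern had damaged an invoice yesterday.

4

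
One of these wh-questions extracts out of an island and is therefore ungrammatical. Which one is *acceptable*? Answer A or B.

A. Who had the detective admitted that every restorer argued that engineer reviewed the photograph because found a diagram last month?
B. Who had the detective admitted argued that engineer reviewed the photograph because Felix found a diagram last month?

B

In A, the wh-phrase is extracted from inside an adjunct island (introduced by "because"), which blocks movement.
In B, the extraction path crosses only that-complement boundaries, which are transparent.
So B is grammatical.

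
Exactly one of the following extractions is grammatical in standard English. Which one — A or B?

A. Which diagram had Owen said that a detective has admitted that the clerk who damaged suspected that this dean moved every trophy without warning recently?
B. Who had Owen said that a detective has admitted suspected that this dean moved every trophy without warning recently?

In A, the wh-phrase is extracted from inside a complex-NP island (relative clause) (introduced by "who"), which blocks movement.
In B, the extraction path crosses only that-complement boundaries, which are transparent.
So B is grammatical.

B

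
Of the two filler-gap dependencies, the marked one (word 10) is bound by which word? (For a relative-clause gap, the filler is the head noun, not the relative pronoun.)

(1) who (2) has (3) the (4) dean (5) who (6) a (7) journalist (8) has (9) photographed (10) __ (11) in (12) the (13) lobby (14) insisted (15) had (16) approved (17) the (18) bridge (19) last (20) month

The marked gap is inside the relative clause, the direct object of "photographed".
Its filler is the head noun "dean" (via "who"), at word 4.
(The other dependency links word 1 to a gap after word 14.)

4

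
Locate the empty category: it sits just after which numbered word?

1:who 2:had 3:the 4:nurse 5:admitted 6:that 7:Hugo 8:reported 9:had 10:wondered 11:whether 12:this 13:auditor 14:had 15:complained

8

The displaced element is "who" (word 1).
It is linked across 2 clause boundaries (that → Ø).
It functions as the subject of "wondered", so the gap sits immediately after word 8 ("reported").
Base order: The nurse had admitted that Hugo reported who had wondered whether this auditor had complained.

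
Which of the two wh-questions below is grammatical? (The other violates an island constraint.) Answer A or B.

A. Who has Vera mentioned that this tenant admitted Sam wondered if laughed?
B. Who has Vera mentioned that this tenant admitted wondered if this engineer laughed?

In A, the wh-phrase is extracted from inside a wh-island (introduced by "if"), which blocks movement.
In B, the extraction path crosses only that-complement boundaries, which are transparent.
So B is grammatical.

B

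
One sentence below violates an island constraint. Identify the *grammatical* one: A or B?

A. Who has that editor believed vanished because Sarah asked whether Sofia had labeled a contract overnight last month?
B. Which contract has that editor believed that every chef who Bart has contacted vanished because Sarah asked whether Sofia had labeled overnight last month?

A

In B, the wh-phrase is extracted from inside an adjunct island (introduced by "because"), which blocks movement.
In A, the extraction path crosses only that-complement boundaries, which are transparent.
So A is grammatical.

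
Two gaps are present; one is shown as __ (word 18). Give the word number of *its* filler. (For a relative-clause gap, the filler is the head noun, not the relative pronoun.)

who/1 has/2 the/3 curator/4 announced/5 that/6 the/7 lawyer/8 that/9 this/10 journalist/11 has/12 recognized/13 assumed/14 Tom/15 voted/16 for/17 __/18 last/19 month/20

The marked gap is the object of the preposition "for" of "voted".
Its filler is the fronted wh-phrase "who", at word 1.
(The other dependency links word 8 to a gap after word 13.)

1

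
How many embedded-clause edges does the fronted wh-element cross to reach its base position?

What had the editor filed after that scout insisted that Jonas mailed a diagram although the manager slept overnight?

0

"what" originates inside the matrix clause — no clause boundary is crossed.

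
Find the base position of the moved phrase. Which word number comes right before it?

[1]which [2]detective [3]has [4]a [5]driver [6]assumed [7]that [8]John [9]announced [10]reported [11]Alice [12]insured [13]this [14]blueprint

The displaced element is "which detective" (word 2).
It is linked across 2 clause boundaries (that → Ø).
It functions as the subject of "reported", so the gap sits immediately after word 9 ("announced").
Base order: A driver has assumed that John announced which detective reported Alice insured this blueprint.

9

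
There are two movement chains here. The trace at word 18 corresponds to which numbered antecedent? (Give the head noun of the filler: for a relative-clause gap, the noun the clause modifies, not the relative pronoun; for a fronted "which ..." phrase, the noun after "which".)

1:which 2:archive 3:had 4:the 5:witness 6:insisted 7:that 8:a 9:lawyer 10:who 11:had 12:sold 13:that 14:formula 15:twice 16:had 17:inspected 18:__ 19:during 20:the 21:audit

The marked gap is the direct object of "inspected".
Its filler is the fronted wh-phrase "which archive", at word 2.
(The other dependency links word 9 to a gap after word 10.)

2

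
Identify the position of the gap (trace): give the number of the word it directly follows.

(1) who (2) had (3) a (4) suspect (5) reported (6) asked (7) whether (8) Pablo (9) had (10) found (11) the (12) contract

The displaced element is "who" (word 1).
It is linked across 1 clause boundary (Ø).
It functions as the subject of "asked", so the gap sits immediately after word 5 ("reported").
Base order: A suspect had reported that who asked whether Pablo had found the contract.

5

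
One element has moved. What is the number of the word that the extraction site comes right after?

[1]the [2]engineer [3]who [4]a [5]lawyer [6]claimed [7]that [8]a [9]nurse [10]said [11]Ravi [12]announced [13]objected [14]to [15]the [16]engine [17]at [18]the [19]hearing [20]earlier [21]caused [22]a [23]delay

12

The displaced element is "the engineer" (word 2).
It is linked across 3 clause boundaries (that → Ø → Ø).
It functions as the subject of "objected", so the gap sits immediately after word 12 ("announced").
Base order: A lawyer claimed that a nurse said Ravi announced that the engineer objected to the engine at the hearing earlier.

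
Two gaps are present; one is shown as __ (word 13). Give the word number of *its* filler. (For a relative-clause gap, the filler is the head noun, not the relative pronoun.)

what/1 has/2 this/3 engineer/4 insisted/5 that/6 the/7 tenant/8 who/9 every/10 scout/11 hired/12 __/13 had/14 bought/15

The marked gap is inside the relative clause, the direct object of "hired".
Its filler is the head noun "tenant" (via "who"), at word 8.
(The other dependency links word 1 to a gap after word 15.)

8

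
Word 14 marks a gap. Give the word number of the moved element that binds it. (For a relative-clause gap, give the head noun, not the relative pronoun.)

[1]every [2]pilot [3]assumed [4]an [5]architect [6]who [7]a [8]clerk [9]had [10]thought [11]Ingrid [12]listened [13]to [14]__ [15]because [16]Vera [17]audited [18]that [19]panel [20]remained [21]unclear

5

The gap at 14 is the prepositional object of "listened", inside a relative clause.
The relative pronoun is "who" (word 6); it is bound by the head noun immediately before it.
Its filler is the head noun "architect", at word 5.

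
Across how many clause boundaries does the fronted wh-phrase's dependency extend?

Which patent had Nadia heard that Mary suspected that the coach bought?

2

"which patent" is extracted from the object of "bought".
Boundaries crossed, outermost first: [that], [that] — 2 in total.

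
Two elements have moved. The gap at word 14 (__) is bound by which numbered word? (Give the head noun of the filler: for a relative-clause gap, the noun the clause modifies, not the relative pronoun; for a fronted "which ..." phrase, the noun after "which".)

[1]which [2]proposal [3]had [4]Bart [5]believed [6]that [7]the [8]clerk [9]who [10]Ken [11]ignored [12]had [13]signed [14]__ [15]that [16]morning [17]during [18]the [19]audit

2

The marked gap is the direct object of "signed".
Its filler is the fronted wh-phrase "which proposal", at word 2.
(The other dependency links word 8 to a gap after word 11.)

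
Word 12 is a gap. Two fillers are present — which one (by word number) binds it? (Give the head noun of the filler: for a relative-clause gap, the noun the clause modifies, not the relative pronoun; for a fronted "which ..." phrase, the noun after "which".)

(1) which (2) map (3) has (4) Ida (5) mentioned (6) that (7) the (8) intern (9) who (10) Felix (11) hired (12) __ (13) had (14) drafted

The marked gap is inside the relative clause, the direct object of "hired".
Its filler is the head noun "intern" (via "who"), at word 8.
(The other dependency links word 2 to a gap after word 14.)

8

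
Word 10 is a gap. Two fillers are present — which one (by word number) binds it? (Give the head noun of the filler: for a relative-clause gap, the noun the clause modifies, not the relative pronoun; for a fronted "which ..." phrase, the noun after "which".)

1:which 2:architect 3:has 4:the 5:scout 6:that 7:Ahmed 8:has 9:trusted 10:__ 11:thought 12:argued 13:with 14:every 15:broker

5

The marked gap is inside the relative clause, the direct object of "trusted".
Its filler is the head noun "scout" (via "that"), at word 5.
(The other dependency links word 2 to a gap after word 11.)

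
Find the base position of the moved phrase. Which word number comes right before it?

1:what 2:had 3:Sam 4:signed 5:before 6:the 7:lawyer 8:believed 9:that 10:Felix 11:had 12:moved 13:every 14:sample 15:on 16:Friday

The displaced element is "what" (word 1).
It functions as the direct object of "signed", so the gap sits immediately after word 4 ("signed").
Base order: Sam had signed what before the lawyer believed that Felix had moved every sample on Friday.

4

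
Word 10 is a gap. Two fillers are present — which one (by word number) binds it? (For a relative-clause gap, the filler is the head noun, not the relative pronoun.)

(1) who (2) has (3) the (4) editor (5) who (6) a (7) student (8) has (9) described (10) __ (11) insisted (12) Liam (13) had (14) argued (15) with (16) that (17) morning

The marked gap is inside the relative clause, the direct object of "described".
Its filler is the head noun "editor" (via "who"), at word 4.
(The other dependency links word 1 to a gap after word 15.)

4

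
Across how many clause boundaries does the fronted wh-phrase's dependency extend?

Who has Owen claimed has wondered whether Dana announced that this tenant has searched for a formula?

"who" is extracted from the subject of "wondered".
Boundaries crossed, outermost first: [Ø] — 1 in total.

1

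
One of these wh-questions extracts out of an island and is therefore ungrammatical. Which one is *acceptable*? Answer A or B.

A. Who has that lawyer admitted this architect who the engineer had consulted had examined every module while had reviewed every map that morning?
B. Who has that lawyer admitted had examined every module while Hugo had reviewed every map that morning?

B

In A, the wh-phrase is extracted from inside an adjunct island (introduced by "while"), which blocks movement.
In B, the extraction path crosses only that-complement boundaries, which are transparent.
So B is grammatical.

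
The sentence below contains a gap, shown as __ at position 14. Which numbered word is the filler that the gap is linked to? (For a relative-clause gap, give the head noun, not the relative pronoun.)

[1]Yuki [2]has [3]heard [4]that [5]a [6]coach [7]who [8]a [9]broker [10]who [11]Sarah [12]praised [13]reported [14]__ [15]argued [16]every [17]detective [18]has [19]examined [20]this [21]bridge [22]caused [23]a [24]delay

The gap at 14 is the subject of "argued", inside a relative clause.
The relative pronoun is "who" (word 7); it is bound by the head noun immediately before it.
Its filler is the head noun "coach", at word 6.

6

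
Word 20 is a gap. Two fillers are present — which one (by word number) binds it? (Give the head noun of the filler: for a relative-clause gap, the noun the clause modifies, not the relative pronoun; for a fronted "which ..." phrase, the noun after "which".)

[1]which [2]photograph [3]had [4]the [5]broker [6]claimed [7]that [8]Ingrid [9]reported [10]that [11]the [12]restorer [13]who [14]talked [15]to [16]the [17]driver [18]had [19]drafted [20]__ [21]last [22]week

The marked gap is the direct object of "drafted".
Its filler is the fronted wh-phrase "which photograph", at word 2.
(The other dependency links word 12 to a gap after word 13.)

2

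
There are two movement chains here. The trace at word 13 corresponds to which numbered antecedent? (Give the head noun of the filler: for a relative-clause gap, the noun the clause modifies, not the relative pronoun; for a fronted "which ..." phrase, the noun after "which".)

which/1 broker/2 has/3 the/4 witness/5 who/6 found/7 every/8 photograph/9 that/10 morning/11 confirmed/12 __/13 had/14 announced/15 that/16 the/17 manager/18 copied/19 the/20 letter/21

2

The marked gap is the subject of "announced".
Its filler is the fronted wh-phrase "which broker", at word 2.
(The other dependency links word 5 to a gap after word 6.)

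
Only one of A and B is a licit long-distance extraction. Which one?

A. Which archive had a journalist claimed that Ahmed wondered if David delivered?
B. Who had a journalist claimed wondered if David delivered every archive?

B

In A, the wh-phrase is extracted from inside a wh-island (introduced by "if"), which blocks movement.
In B, the extraction path crosses only that-complement boundaries, which are transparent.
So B is grammatical.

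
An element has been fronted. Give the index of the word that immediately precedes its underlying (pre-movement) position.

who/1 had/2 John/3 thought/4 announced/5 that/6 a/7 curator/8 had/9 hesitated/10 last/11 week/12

4

The displaced element is "who" (word 1).
It is linked across 1 clause boundary (Ø).
It functions as the subject of "announced", so the gap sits immediately after word 4 ("thought").
Base order: John had thought who announced that a curator had hesitated last week.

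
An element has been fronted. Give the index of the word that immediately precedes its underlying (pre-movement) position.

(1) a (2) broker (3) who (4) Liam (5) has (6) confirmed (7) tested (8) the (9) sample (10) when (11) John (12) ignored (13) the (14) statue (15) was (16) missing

The displaced element is "a broker" (word 2).
It is linked across 1 clause boundary (Ø).
It functions as the subject of "tested", so the gap sits immediately after word 6 ("confirmed").
Base order: Liam has confirmed that a broker tested the sample when John ignored the statue.

6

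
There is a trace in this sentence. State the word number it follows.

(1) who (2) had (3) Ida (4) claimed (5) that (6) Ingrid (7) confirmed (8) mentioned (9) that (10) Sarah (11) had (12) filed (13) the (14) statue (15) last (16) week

7

The displaced element is "who" (word 1).
It is linked across 2 clause boundaries (that → Ø).
It functions as the subject of "mentioned", so the gap sits immediately after word 7 ("confirmed").
Base order: Ida had claimed that Ingrid confirmed that who mentioned that Sarah had filed the statue last week.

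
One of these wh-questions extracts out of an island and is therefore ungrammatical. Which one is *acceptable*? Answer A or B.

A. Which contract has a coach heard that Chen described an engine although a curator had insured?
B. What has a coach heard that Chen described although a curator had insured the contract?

B

In A, the wh-phrase is extracted from inside an adjunct island (introduced by "although"), which blocks movement.
In B, the extraction path crosses only that-complement boundaries, which are transparent.
So B is grammatical.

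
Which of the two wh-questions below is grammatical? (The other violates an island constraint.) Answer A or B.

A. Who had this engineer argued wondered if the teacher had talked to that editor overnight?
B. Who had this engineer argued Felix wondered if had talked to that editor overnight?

A

In B, the wh-phrase is extracted from inside a wh-island (introduced by "if"), which blocks movement.
In A, the extraction path crosses only that-complement boundaries, which are transparent.
So A is grammatical.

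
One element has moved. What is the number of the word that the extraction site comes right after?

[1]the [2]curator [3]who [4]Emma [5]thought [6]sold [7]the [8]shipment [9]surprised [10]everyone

The displaced element is "the curator" (word 2).
It is linked across 1 clause boundary (Ø).
It functions as the subject of "sold", so the gap sits immediately after word 5 ("thought").
Base order: Emma thought that the curator sold the shipment.

5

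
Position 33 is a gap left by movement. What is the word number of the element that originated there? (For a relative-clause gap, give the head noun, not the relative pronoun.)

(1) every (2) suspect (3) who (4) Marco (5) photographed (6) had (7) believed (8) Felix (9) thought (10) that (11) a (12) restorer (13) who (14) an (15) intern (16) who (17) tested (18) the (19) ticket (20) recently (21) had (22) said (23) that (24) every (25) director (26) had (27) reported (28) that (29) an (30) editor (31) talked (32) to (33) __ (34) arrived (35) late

12

The gap at 33 is the prepositional object of "talked", inside a relative clause.
The relative pronoun is "who" (word 13); it is bound by the head noun immediately before it.
Its filler is the head noun "restorer", at word 12.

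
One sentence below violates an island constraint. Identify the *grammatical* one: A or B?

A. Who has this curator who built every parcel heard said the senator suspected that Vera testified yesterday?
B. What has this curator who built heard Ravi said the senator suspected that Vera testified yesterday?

A

In B, the wh-phrase is extracted from inside a complex-NP island (relative clause) (introduced by "who"), which blocks movement.
In A, the extraction path crosses only that-complement boundaries, which are transparent.
So A is grammatical.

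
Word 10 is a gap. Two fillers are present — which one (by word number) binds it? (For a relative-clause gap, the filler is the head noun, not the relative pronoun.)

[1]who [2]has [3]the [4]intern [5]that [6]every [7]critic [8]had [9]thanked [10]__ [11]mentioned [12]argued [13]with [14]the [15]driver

4

The marked gap is inside the relative clause, the direct object of "thanked".
Its filler is the head noun "intern" (via "that"), at word 4.
(The other dependency links word 1 to a gap after word 11.)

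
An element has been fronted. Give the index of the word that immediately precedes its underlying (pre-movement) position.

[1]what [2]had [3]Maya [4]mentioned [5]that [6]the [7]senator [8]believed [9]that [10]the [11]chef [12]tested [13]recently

The displaced element is "what" (word 1).
It is linked across 2 clause boundaries (that → that).
It functions as the direct object of "tested", so the gap sits immediately after word 12 ("tested").
Base order: Maya had mentioned that the senator believed that the chef tested what recently.

12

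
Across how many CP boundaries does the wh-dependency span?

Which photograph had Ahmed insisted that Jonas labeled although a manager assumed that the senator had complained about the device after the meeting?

"which photograph" is extracted from the object of "labeled".
Boundaries crossed, outermost first: [that] — 1 in total.

1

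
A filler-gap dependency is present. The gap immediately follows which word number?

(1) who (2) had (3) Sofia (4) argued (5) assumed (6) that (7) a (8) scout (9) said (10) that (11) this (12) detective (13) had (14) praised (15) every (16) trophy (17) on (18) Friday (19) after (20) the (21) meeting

The displaced element is "who" (word 1).
It is linked across 1 clause boundary (Ø).
It functions as the subject of "assumed", so the gap sits immediately after word 4 ("argued").
Base order: Sofia had argued that who assumed that a scout said that this detective had praised every trophy on Friday after the meeting.

4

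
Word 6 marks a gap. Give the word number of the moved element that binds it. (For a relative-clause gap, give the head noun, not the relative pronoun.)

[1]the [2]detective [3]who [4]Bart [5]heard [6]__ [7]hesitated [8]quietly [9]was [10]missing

2

The gap at 6 is the subject of "hesitated", inside a relative clause.
The relative pronoun is "who" (word 3); it is bound by the head noun immediately before it.
Its filler is the head noun "detective", at word 2.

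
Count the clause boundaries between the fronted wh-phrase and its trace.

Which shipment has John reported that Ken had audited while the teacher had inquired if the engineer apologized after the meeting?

1

"which shipment" is extracted from the object of "audited".
Boundaries crossed, outermost first: [that] — 1 in total.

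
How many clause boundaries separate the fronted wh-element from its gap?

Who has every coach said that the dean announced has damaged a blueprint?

"who" is extracted from the subject of "damaged".
Boundaries crossed, outermost first: [that], [Ø] — 2 in total.

2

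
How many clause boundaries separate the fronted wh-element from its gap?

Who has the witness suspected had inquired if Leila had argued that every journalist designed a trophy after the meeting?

1

"who" is extracted from the subject of "inquired".
Boundaries crossed, outermost first: [Ø] — 1 in total.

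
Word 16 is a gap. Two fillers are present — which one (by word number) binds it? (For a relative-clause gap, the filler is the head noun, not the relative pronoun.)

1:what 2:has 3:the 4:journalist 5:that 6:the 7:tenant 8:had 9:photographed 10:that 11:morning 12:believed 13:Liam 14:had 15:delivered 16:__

The marked gap is the direct object of "delivered".
Its filler is the fronted wh-phrase "what", at word 1.
(The other dependency links word 4 to a gap after word 9.)

1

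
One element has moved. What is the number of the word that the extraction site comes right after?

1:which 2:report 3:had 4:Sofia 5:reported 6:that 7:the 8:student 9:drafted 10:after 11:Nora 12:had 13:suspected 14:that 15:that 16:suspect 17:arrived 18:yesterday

9

The displaced element is "which report" (word 2).
It is linked across 1 clause boundary (that).
It functions as the direct object of "drafted", so the gap sits immediately after word 9 ("drafted").
Base order: Sofia had reported that the student drafted which report after Nora had suspected that that suspect arrived yesterday.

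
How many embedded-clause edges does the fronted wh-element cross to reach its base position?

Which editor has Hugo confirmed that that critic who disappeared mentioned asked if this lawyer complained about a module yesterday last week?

"which editor" is extracted from the subject of "asked".
Boundaries crossed, outermost first: [that], [Ø] — 2 in total.

2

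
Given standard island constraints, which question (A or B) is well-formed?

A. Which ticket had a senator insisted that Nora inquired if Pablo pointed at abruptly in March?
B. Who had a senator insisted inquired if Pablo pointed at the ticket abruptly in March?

In A, the wh-phrase is extracted from inside a wh-island (introduced by "if"), which blocks movement.
In B, the extraction path crosses only that-complement boundaries, which are transparent.
So B is grammatical.

B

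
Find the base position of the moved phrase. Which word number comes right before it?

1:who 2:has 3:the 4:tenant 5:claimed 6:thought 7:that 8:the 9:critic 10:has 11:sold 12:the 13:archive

5

The displaced element is "who" (word 1).
It is linked across 1 clause boundary (Ø).
It functions as the subject of "thought", so the gap sits immediately after word 5 ("claimed").
Base order: The tenant has claimed who thought that the critic has sold the archive.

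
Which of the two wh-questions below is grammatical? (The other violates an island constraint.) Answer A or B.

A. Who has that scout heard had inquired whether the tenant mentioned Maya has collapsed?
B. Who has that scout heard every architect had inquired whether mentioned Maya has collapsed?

In B, the wh-phrase is extracted from inside a wh-island (introduced by "whether"), which blocks movement.
In A, the extraction path crosses only that-complement boundaries, which are transparent.
So A is grammatical.

A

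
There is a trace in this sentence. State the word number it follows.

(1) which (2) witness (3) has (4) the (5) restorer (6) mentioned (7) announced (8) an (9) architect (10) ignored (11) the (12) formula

The displaced element is "which witness" (word 2).
It is linked across 1 clause boundary (Ø).
It functions as the subject of "announced", so the gap sits immediately after word 6 ("mentioned").
Base order: The restorer has mentioned which witness announced an architect ignored the formula.

6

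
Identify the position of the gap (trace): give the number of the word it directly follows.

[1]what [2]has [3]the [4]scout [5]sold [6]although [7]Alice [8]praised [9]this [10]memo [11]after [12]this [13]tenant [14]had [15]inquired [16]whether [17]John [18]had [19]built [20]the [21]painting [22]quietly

5

The displaced element is "what" (word 1).
It functions as the direct object of "sold", so the gap sits immediately after word 5 ("sold").
Base order: The scout has sold what although Alice praised this memo after this tenant had inquired whether John had built the painting quietly.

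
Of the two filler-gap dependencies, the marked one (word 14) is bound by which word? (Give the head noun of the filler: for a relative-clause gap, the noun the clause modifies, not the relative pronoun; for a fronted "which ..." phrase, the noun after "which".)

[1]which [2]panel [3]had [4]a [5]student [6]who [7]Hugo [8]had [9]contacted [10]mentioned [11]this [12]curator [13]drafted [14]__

2

The marked gap is the direct object of "drafted".
Its filler is the fronted wh-phrase "which panel", at word 2.
(The other dependency links word 5 to a gap after word 9.)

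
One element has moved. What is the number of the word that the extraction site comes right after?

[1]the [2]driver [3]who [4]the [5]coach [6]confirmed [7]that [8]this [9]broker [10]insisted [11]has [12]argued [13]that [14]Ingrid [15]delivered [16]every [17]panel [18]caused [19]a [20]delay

The displaced element is "the driver" (word 2).
It is linked across 2 clause boundaries (that → Ø).
It functions as the subject of "argued", so the gap sits immediately after word 10 ("insisted").
Base order: The coach confirmed that this broker insisted that the driver has argued that Ingrid delivered every panel.

10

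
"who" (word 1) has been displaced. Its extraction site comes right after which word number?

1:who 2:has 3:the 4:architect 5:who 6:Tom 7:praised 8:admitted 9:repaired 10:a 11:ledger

The displaced element is "who" (word 1).
It is linked across 1 clause boundary (Ø).
It functions as the subject of "repaired", so the gap sits immediately after word 8 ("admitted").
Base order: The architect who Tom praised has admitted that who repaired a ledger.

8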